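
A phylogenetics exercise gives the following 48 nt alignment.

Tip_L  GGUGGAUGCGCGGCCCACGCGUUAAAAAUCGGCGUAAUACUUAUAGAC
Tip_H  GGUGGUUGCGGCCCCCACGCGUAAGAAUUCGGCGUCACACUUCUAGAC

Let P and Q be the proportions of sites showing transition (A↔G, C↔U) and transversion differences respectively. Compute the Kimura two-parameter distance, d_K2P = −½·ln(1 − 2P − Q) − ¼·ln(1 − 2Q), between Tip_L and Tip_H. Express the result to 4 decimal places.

0.2452

The sequences differ at positions 6 (A/U, transversion), 11 (C/G, transversion), 12 (G/C, transversion), 13 (G/C, transversion), 23 (U/A, transversion), 25 (A/G, transition), 28 (A/U, transversion), 36 (A/C, transversion), 38 (U/C, transition), 43 (A/C, transversion).
Of the 10 differences, 2 transitions and 8 transversions over 48 sites: P = 2/48 = 0.041667, Q = 8/48 = 0.166667.
d = −0.5·ln(0.749999) − 0.25·ln(0.666666) = −0.5·(-0.287683) − 0.25·(-0.405466) = 0.2452.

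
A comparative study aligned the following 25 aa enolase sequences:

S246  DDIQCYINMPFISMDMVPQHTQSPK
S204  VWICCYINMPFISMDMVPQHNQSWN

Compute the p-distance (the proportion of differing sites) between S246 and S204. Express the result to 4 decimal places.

Mismatches occur at site 1 (D↔V), site 2 (D↔W), site 4 (Q↔C), site 21 (T↔N), site 24 (P↔W), site 25 (K↔N).
There are 6 differences over 25 sites, so p = 6/25 = 0.2400.

0.2400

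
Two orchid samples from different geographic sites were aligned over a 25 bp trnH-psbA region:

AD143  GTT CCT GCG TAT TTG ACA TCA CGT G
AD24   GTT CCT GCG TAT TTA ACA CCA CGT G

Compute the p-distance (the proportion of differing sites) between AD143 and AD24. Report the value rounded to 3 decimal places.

The sequences differ at positions 15 (G/A), 19 (T/C).
There are 2 differences over 25 sites, so p = 2/25 = 0.080.

0.080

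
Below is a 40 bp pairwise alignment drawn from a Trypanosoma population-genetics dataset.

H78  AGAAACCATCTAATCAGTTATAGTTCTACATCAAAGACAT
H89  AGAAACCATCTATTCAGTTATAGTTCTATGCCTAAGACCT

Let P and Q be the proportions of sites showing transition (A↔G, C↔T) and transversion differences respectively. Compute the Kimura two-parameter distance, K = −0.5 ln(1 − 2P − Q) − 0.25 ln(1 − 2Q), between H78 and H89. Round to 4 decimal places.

The sequences differ at positions 13 (A/T, transversion), 29 (C/T, transition), 30 (A/G, transition), 31 (T/C, transition), 33 (A/T, transversion), 39 (A/C, transversion).
Of the 6 differences, 3 transitions and 3 transversions over 40 sites: P = 3/40 = 0.075000, Q = 3/40 = 0.075000.
d = −0.5·ln(0.775000) − 0.25·ln(0.850000) = −0.5·(-0.254892) − 0.25·(-0.162519) = 0.1681.

0.1681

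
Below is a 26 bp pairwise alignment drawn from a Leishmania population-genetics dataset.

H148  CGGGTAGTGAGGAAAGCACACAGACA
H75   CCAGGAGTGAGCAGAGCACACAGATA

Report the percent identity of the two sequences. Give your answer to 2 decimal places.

76.92%

The sequences differ at positions 2 (G/C), 3 (G/A), 5 (T/G), 12 (G/C), 14 (A/G), 25 (C/T).
20 of the 26 sites match, so the percent identity is 20/26 × 100 = 76.92%.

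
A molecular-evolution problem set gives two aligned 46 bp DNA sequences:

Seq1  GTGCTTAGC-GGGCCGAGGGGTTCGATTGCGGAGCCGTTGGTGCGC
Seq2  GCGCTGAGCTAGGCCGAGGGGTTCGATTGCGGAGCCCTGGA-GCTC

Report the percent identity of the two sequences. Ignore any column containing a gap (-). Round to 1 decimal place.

84.1%

Excluding the 2 gap columns leaves 44 comparable sites.
Mismatches occur at site 2 (T→C), site 6 (T→G), site 11 (G→A), site 37 (G→C), site 39 (T→G), site 41 (G→A), site 45 (G→T).
37 of the 44 comparable sites match, so the percent identity is 37/44 × 100 = 84.1%.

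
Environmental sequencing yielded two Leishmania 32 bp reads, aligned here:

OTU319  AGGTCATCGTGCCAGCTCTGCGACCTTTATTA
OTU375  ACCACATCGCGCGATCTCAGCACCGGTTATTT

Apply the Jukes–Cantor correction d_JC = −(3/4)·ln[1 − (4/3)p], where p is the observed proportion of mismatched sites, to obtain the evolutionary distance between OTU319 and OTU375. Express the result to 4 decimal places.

Mismatches occur at site 2 (G/C), site 3 (G/C), site 4 (T/A), site 10 (T/C), site 13 (C/G), site 15 (G/T), site 19 (T/A), site 22 (G/A), site 23 (A/C), site 25 (C/G), site 26 (T/G), site 32 (A/T).
p = 12/32 = 0.375000.
d = −0.75 · ln(1 − (4/3)·0.375000) = −0.75 · ln(0.500000) = −0.75 · (-0.693147) = 0.5199.

0.5199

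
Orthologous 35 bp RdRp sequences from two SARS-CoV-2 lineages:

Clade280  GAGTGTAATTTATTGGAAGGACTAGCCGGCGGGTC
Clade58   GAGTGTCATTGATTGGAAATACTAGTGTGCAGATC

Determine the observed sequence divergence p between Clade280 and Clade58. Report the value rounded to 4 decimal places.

Mismatches occur at site 7 (A↔C), site 11 (T↔G), site 19 (G↔A), site 20 (G↔T), site 26 (C↔T), site 27 (C↔G), site 28 (G↔T), site 31 (G↔A), site 33 (G↔A).
There are 9 differences over 35 sites, so p = 9/35 = 0.2571.

0.2571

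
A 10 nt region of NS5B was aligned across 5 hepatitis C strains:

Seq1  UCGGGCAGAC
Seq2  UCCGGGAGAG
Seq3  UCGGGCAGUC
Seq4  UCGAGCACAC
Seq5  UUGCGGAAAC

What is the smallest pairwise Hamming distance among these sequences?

1

Pairwise Hamming distances:
  Seq1 vs Seq2: 3
  Seq1 vs Seq3: 1
  Seq1 vs Seq4: 2
  Seq1 vs Seq5: 4
  Seq2 vs Seq3: 4
  Seq2 vs Seq4: 5
  Seq2 vs Seq5: 5
  Seq3 vs Seq4: 3
  Seq3 vs Seq5: 5
  Seq4 vs Seq5: 4
The smallest is 1, between Seq1 and Seq3.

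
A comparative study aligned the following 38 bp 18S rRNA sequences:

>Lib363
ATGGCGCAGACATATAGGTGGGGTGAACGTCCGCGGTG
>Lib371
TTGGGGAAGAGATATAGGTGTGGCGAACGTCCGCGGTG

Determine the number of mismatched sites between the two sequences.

6

Differing sites — 1:A/T; 5:C/G; 7:C/A; 11:C/G; 21:G/T; 24:T/C.
That gives 6 mismatches out of 38 aligned sites, so the Hamming distance is 6.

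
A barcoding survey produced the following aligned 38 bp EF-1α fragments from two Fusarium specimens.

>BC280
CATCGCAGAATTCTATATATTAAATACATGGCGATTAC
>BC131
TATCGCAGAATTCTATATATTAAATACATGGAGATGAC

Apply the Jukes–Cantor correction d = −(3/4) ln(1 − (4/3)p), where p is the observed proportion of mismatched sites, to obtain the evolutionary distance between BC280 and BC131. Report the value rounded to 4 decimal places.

The sequences differ at positions 1 (C/T), 32 (C/A), 36 (T/G).
p = 3/38 = 0.078947.
d = −0.75 · ln(1 − (4/3)·0.078947) = −0.75 · ln(0.894737) = −0.75 · (-0.111225) = 0.0834.

0.0834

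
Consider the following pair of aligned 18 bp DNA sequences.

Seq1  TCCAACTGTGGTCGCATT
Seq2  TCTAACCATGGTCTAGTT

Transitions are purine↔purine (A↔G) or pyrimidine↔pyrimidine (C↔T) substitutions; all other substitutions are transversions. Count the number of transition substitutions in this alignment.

4

The sequences differ at positions 3 (C/T, transition), 7 (T/C, transition), 8 (G/A, transition), 14 (G/T, transversion), 15 (C/A, transversion), 16 (A/G, transition).
Of the 6 differences, 4 transitions and 2 transversions, so the answer is 4.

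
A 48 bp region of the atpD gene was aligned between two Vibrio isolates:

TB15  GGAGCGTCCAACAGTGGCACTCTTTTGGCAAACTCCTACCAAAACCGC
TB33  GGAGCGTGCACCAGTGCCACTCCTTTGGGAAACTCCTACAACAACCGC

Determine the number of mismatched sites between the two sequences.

7

Mismatches occur at site 8 (C↔G), site 11 (A↔C), site 17 (G↔C), site 23 (T↔C), site 29 (C↔G), site 40 (C↔A), site 42 (A↔C).
That gives 7 mismatches out of 48 aligned sites, so the Hamming distance is 7.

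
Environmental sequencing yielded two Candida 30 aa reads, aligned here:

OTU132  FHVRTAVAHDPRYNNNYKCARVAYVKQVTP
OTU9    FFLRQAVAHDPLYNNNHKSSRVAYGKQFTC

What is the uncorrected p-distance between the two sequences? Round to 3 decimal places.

Differing sites — 2:H/F; 3:V/L; 5:T/Q; 12:R/L; 17:Y/H; 19:C/S; 20:A/S; 25:V/G; 28:V/F; 30:P/C.
There are 10 differences over 30 sites, so p = 10/30 = 0.333.

0.333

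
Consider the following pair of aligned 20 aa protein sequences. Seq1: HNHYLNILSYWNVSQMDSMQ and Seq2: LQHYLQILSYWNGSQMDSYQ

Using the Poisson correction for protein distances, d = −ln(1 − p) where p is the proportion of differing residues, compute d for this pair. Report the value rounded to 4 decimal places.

0.2877

Mismatches occur at site 1 (H→L), site 2 (N→Q), site 6 (N→Q), site 13 (V→G), site 19 (M→Y).
p = 5/20 = 0.250000.
d = −ln(1 − 0.250000) = −ln(0.750000) = 0.2877.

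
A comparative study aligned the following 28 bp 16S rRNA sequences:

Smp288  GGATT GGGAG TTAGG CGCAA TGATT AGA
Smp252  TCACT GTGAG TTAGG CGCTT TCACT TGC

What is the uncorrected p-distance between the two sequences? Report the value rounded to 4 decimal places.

Differing sites — 1:G/T; 2:G/C; 4:T/C; 7:G/T; 19:A/T; 20:A/T; 22:G/C; 24:T/C; 26:A/T; 28:A/C.
There are 10 differences over 28 sites, so p = 10/28 = 0.3571.

0.3571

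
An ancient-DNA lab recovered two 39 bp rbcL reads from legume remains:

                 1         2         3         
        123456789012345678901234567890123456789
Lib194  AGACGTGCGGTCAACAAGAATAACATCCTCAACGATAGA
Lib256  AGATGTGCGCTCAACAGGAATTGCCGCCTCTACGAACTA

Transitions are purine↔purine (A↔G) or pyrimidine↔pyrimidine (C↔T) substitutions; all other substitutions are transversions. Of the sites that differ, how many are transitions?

The sequences differ at positions 4 (C/T, transition), 10 (G/C, transversion), 17 (A/G, transition), 22 (A/T, transversion), 23 (A/G, transition), 25 (A/C, transversion), 26 (T/G, transversion), 31 (A/T, transversion), 36 (T/A, transversion), 37 (A/C, transversion), 38 (G/T, transversion).
Of the 11 differences, 3 transitions and 8 transversions, so the answer is 3.

3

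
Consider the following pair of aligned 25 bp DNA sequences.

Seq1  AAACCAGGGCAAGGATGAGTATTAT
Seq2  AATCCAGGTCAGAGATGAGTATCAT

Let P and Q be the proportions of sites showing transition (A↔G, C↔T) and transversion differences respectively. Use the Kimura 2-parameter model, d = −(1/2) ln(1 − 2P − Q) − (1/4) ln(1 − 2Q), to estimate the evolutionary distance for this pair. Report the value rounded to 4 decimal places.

0.2364

Differing sites — 3:A/T (Tv); 9:G/T (Tv); 12:A/G (Ti); 13:G/A (Ti); 23:T/C (Ti).
Of the 5 differences, 3 transitions and 2 transversions over 25 sites: P = 3/25 = 0.120000, Q = 2/25 = 0.080000.
d = −0.5·ln(0.680000) − 0.25·ln(0.840000) = −0.5·(-0.385662) − 0.25·(-0.174353) = 0.2364.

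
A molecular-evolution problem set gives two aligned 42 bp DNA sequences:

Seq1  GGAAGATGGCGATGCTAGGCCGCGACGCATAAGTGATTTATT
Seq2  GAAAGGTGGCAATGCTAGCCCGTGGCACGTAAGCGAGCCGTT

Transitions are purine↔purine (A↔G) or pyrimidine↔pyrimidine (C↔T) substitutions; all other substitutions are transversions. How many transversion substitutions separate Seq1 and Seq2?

Mismatches occur at site 2 (G→A, transition), site 6 (A→G, transition), site 11 (G→A, transition), site 19 (G→C, transversion), site 23 (C→T, transition), site 25 (A→G, transition), site 27 (G→A, transition), site 29 (A→G, transition), site 34 (T→C, transition), site 37 (T→G, transversion), site 38 (T→C, transition), site 39 (T→C, transition), site 40 (A→G, transition).
Of the 13 differences, 11 transitions and 2 transversions, so the answer is 2.

2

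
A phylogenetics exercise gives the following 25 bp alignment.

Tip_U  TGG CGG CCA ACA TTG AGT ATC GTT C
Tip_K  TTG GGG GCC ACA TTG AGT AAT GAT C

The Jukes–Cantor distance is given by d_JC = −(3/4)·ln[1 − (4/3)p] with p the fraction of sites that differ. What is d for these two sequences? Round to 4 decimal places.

0.3505

Differing sites — 2:G/T; 4:C/G; 7:C/G; 9:A/C; 20:T/A; 21:C/T; 23:T/A.
p = 7/25 = 0.280000.
d = −0.75 · ln(1 − (4/3)·0.280000) = −0.75 · ln(0.626667) = −0.75 · (-0.467340) = 0.3505.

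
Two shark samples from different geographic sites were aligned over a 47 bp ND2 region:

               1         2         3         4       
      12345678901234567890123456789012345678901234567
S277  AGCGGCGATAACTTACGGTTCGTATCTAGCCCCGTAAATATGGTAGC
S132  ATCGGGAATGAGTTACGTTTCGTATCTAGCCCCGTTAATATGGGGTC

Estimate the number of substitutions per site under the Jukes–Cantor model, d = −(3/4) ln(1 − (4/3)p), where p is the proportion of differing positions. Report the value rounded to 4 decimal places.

The sequences differ at positions 2 (G/T), 6 (C/G), 7 (G/A), 10 (A/G), 12 (C/G), 18 (G/T), 36 (A/T), 44 (T/G), 45 (A/G), 46 (G/T).
p = 10/47 = 0.212766.
d = −0.75 · ln(1 − (4/3)·0.212766) = −0.75 · ln(0.716312) = −0.75 · (-0.333639) = 0.2502.

0.2502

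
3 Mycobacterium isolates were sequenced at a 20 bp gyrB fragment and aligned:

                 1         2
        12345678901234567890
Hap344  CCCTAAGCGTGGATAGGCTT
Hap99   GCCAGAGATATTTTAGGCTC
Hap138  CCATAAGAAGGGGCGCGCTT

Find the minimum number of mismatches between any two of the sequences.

Pairwise Hamming distances:
  Hap344 vs Hap99: 10
  Hap344 vs Hap138: 8
  Hap99 vs Hap138: 13
The smallest is 8, between Hap344 and Hap138.

8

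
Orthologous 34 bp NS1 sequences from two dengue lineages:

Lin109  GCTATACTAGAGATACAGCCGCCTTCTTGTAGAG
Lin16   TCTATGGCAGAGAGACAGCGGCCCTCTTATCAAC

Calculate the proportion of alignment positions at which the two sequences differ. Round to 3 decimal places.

Differing sites — 1:G/T; 6:A/G; 7:C/G; 8:T/C; 14:T/G; 20:C/G; 24:T/C; 29:G/A; 31:A/C; 32:G/A; 34:G/C.
There are 11 differences over 34 sites, so p = 11/34 = 0.324.

0.324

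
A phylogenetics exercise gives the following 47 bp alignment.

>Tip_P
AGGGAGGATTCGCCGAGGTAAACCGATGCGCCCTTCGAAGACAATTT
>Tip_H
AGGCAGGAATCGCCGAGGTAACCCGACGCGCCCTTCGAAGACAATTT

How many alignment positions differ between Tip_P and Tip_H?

Differing sites — 4:G/C; 9:T/A; 22:A/C; 27:T/C.
That gives 4 mismatches out of 47 aligned sites, so the Hamming distance is 4.

4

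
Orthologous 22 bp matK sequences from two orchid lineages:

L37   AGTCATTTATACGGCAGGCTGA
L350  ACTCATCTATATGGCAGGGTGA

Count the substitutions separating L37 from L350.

4

Differing sites — 2:G/C; 7:T/C; 12:C/T; 19:C/G.
That gives 4 mismatches out of 22 aligned sites, so the Hamming distance is 4.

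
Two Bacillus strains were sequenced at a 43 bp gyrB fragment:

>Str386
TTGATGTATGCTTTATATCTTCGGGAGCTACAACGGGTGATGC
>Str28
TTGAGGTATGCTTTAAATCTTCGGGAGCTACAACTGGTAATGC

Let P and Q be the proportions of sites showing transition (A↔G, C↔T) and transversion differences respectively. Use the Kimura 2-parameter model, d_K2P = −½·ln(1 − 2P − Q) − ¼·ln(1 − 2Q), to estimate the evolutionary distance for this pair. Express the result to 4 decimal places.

Mismatches occur at site 5 (T→G, transversion), site 16 (T→A, transversion), site 35 (G→T, transversion), site 39 (G→A, transition).
Of the 4 differences, 1 transition and 3 transversions over 43 sites: P = 1/43 = 0.023256, Q = 3/43 = 0.069767.
d = −0.5·ln(0.883721) − 0.25·ln(0.860466) = −0.5·(-0.123614) − 0.25·(-0.150281) = 0.0994.

0.0994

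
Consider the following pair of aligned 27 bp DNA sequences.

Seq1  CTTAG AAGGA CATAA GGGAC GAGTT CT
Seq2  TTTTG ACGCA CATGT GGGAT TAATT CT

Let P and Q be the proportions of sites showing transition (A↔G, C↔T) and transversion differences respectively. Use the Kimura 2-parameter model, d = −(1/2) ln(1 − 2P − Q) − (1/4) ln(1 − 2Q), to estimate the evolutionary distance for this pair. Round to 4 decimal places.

Mismatches occur at site 1 (C/T, transition), site 4 (A/T, transversion), site 7 (A/C, transversion), site 9 (G/C, transversion), site 14 (A/G, transition), site 15 (A/T, transversion), site 20 (C/T, transition), site 21 (G/T, transversion), site 23 (G/A, transition).
Of the 9 differences, 4 transitions and 5 transversions over 27 sites: P = 4/27 = 0.148148, Q = 5/27 = 0.185185.
d = −0.5·ln(0.518519) − 0.25·ln(0.629630) = −0.5·(-0.656779) − 0.25·(-0.462623) = 0.4440.

0.4440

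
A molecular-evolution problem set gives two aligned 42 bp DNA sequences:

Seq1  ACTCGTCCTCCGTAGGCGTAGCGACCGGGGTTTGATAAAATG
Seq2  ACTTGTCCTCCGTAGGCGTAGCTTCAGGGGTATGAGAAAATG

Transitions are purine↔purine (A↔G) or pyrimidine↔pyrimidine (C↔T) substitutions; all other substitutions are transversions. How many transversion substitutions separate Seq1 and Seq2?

The sequences differ at positions 4 (C/T, transition), 23 (G/T, transversion), 24 (A/T, transversion), 26 (C/A, transversion), 32 (T/A, transversion), 36 (T/G, transversion).
Of the 6 differences, 1 transition and 5 transversions, so the answer is 5.

5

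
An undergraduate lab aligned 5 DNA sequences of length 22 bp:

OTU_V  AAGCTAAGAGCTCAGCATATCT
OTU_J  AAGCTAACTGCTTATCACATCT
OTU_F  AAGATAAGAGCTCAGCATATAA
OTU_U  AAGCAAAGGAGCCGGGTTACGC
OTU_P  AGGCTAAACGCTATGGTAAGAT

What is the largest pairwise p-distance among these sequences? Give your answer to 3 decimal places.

Pairwise Hamming distances:
  OTU_V vs OTU_J: 5
  OTU_V vs OTU_F: 3
  OTU_V vs OTU_U: 11
  OTU_V vs OTU_P: 10
  OTU_J vs OTU_F: 8
  OTU_J vs OTU_U: 15
  OTU_J vs OTU_P: 11
  OTU_F vs OTU_U: 12
  OTU_F vs OTU_P: 11
  OTU_U vs OTU_P: 13
The largest is 15 mismatches, between OTU_J and OTU_U; p = 15/22 = 0.682.

0.682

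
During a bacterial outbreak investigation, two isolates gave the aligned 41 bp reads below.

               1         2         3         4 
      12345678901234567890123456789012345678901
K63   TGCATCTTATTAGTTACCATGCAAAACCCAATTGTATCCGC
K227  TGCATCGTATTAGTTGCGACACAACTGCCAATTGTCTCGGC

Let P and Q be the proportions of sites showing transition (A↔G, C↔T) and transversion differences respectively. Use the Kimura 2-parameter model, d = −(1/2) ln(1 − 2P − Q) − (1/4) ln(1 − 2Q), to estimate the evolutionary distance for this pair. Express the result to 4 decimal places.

Mismatches occur at site 7 (T↔G, transversion), site 16 (A↔G, transition), site 18 (C↔G, transversion), site 20 (T↔C, transition), site 21 (G↔A, transition), site 25 (A↔C, transversion), site 26 (A↔T, transversion), site 27 (C↔G, transversion), site 36 (A↔C, transversion), site 39 (C↔G, transversion).
Of the 10 differences, 3 transitions and 7 transversions over 41 sites: P = 3/41 = 0.073171, Q = 7/41 = 0.170732.
d = −0.5·ln(0.682926) − 0.25·ln(0.658536) = −0.5·(-0.381369) − 0.25·(-0.417736) = 0.2951.

0.2951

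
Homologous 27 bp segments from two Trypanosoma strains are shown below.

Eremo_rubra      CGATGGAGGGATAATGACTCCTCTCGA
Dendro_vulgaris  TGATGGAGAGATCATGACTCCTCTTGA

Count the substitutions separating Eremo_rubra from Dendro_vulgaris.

The sequences differ at positions 1 (C/T), 9 (G/A), 13 (A/C), 25 (C/T).
That gives 4 mismatches out of 27 aligned sites, so the Hamming distance is 4.

4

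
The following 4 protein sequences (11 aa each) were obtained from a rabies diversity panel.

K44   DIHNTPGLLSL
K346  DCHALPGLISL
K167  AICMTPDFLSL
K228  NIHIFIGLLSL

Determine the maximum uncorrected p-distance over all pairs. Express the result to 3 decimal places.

0.727

Pairwise Hamming distances:
  K44 vs K346: 4
  K44 vs K167: 5
  K44 vs K228: 4
  K346 vs K167: 8
  K346 vs K228: 6
  K167 vs K228: 7
The largest is 8 mismatches, between K346 and K167; p = 8/11 = 0.727.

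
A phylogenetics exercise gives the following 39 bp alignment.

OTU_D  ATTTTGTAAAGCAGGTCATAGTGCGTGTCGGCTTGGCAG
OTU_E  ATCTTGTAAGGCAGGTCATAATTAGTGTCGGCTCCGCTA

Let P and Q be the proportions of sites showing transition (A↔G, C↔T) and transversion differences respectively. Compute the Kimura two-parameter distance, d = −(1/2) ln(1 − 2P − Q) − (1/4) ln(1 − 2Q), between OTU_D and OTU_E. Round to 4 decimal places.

Mismatches occur at site 3 (T↔C, transition), site 10 (A↔G, transition), site 21 (G↔A, transition), site 23 (G↔T, transversion), site 24 (C↔A, transversion), site 34 (T↔C, transition), site 35 (G↔C, transversion), site 38 (A↔T, transversion), site 39 (G↔A, transition).
Of the 9 differences, 5 transitions and 4 transversions over 39 sites: P = 5/39 = 0.128205, Q = 4/39 = 0.102564.
d = −0.5·ln(0.641026) − 0.25·ln(0.794872) = −0.5·(-0.444685) − 0.25·(-0.229574) = 0.2797.

0.2797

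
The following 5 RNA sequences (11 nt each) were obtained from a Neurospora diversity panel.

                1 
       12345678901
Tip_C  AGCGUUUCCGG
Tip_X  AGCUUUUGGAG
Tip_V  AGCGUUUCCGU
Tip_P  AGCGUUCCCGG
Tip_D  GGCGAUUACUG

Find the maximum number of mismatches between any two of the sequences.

6

Pairwise Hamming distances:
  Tip_C vs Tip_X: 4
  Tip_C vs Tip_V: 1
  Tip_C vs Tip_P: 1
  Tip_C vs Tip_D: 4
  Tip_X vs Tip_V: 5
  Tip_X vs Tip_P: 5
  Tip_X vs Tip_D: 6
  Tip_V vs Tip_P: 2
  Tip_V vs Tip_D: 5
  Tip_P vs Tip_D: 5
The largest is 6, between Tip_X and Tip_D.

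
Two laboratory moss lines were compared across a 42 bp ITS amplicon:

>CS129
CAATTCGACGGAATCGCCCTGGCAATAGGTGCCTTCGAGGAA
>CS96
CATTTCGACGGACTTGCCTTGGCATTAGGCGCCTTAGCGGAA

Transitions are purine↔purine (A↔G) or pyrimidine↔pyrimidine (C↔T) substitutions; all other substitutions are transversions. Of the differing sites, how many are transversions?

5

The sequences differ at positions 3 (A/T, transversion), 13 (A/C, transversion), 15 (C/T, transition), 19 (C/T, transition), 25 (A/T, transversion), 30 (T/C, transition), 36 (C/A, transversion), 38 (A/C, transversion).
Of the 8 differences, 3 transitions and 5 transversions, so the answer is 5.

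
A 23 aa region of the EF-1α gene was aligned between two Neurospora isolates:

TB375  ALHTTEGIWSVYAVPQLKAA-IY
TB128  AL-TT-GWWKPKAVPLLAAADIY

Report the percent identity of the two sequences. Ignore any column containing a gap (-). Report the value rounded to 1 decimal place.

Excluding the 3 gap columns leaves 20 comparable sites.
The sequences differ at positions 8 (I/W), 10 (S/K), 11 (V/P), 12 (Y/K), 16 (Q/L), 18 (K/A).
14 of the 20 comparable sites match, so the percent identity is 14/20 × 100 = 70.0%.

70.0%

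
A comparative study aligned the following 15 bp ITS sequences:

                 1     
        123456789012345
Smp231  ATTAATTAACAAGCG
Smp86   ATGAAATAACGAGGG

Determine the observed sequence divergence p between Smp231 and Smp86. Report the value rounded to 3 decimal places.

0.267

Differing sites — 3:T/G; 6:T/A; 11:A/G; 14:C/G.
There are 4 differences over 15 sites, so p = 4/15 = 0.267.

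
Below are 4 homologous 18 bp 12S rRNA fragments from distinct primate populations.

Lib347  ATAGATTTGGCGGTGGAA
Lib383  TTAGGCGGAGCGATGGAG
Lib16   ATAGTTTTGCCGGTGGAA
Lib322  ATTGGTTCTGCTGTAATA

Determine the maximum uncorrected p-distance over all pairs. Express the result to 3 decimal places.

Pairwise Hamming distances:
  Lib347 vs Lib383: 8
  Lib347 vs Lib16: 2
  Lib347 vs Lib322: 8
  Lib383 vs Lib16: 9
  Lib383 vs Lib322: 12
  Lib16 vs Lib322: 9
The largest is 12 mismatches, between Lib383 and Lib322; p = 12/18 = 0.667.

0.667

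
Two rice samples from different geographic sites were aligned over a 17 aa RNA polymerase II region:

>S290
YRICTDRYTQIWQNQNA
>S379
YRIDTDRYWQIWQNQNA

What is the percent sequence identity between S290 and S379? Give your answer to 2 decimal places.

Mismatches occur at site 4 (C/D), site 9 (T/W).
15 of the 17 sites match, so the percent identity is 15/17 × 100 = 88.24%.

88.24%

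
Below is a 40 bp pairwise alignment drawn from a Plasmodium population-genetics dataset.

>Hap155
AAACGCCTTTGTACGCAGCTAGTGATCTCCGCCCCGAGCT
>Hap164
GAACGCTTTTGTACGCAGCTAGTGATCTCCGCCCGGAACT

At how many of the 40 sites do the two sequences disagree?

Mismatches occur at site 1 (A/G), site 7 (C/T), site 35 (C/G), site 38 (G/A).
That gives 4 mismatches out of 40 aligned sites, so the Hamming distance is 4.

4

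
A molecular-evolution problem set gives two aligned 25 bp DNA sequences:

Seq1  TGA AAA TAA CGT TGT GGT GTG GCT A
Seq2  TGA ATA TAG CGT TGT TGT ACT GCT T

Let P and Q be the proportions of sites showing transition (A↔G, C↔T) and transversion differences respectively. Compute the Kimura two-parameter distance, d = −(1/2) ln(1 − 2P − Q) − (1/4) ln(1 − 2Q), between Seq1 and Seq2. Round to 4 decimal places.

Mismatches occur at site 5 (A/T, transversion), site 9 (A/G, transition), site 16 (G/T, transversion), site 19 (G/A, transition), site 20 (T/C, transition), site 21 (G/T, transversion), site 25 (A/T, transversion).
Of the 7 differences, 3 transitions and 4 transversions over 25 sites: P = 3/25 = 0.120000, Q = 4/25 = 0.160000.
d = −0.5·ln(0.600000) − 0.25·ln(0.680000) = −0.5·(-0.510826) − 0.25·(-0.385662) = 0.3518.

0.3518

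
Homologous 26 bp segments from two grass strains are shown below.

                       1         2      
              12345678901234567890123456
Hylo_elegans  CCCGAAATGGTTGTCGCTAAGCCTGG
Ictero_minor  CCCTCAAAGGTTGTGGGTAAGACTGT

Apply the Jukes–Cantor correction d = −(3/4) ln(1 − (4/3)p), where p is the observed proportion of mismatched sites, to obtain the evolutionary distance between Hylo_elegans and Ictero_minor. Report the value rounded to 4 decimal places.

The sequences differ at positions 4 (G/T), 5 (A/C), 8 (T/A), 15 (C/G), 17 (C/G), 22 (C/A), 26 (G/T).
p = 7/26 = 0.269231.
d = −0.75 · ln(1 − (4/3)·0.269231) = −0.75 · ln(0.641025) = −0.75 · (-0.444687) = 0.3335.

0.3335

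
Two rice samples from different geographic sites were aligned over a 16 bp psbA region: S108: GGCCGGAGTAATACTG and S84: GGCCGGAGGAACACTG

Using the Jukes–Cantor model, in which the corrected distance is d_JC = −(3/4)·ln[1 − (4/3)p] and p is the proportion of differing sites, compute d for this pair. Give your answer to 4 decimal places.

The sequences differ at positions 9 (T/G), 12 (T/C).
p = 2/16 = 0.125000.
d = −0.75 · ln(1 − (4/3)·0.125000) = −0.75 · ln(0.833333) = −0.75 · (-0.182322) = 0.1367.

0.1367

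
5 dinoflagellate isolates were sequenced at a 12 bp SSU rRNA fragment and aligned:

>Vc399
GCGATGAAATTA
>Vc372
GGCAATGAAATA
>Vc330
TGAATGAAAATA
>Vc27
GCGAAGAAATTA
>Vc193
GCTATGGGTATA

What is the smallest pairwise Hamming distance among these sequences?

Pairwise Hamming distances:
  Vc399 vs Vc372: 6
  Vc399 vs Vc330: 4
  Vc399 vs Vc27: 1
  Vc399 vs Vc193: 5
  Vc372 vs Vc330: 5
  Vc372 vs Vc27: 5
  Vc372 vs Vc193: 6
  Vc330 vs Vc27: 5
  Vc330 vs Vc193: 6
  Vc27 vs Vc193: 6
The smallest is 1, between Vc399 and Vc27.

1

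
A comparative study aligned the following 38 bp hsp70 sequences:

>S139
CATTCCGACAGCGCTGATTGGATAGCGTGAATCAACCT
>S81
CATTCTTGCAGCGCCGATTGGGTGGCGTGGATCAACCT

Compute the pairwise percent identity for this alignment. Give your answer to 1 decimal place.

Mismatches occur at site 6 (C→T), site 7 (G→T), site 8 (A→G), site 15 (T→C), site 22 (A→G), site 24 (A→G), site 30 (A→G).
31 of the 38 sites match, so the percent identity is 31/38 × 100 = 81.6%.

81.6%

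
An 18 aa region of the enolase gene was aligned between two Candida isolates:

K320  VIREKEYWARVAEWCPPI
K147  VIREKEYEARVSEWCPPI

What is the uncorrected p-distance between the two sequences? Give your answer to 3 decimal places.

Differing sites — 8:W/E; 12:A/S.
There are 2 differences over 18 sites, so p = 2/18 = 0.111.

0.111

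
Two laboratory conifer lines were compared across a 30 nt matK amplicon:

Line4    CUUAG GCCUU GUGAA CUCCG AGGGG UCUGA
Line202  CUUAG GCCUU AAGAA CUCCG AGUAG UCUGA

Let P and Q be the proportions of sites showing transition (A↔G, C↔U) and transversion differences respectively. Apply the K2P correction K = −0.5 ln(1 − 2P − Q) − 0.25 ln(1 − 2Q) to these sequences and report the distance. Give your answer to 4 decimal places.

0.1473

The sequences differ at positions 11 (G/A, transition), 12 (U/A, transversion), 23 (G/U, transversion), 24 (G/A, transition).
Of the 4 differences, 2 transitions and 2 transversions over 30 sites: P = 2/30 = 0.066667, Q = 2/30 = 0.066667.
d = −0.5·ln(0.799999) − 0.25·ln(0.866666) = −0.5·(-0.223145) − 0.25·(-0.143102) = 0.1473.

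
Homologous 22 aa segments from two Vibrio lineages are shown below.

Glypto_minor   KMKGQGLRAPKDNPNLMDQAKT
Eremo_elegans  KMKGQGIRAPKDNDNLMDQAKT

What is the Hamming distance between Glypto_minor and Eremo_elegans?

Differing sites — 7:L/I; 14:P/D.
That gives 2 mismatches out of 22 aligned sites, so the Hamming distance is 2.

2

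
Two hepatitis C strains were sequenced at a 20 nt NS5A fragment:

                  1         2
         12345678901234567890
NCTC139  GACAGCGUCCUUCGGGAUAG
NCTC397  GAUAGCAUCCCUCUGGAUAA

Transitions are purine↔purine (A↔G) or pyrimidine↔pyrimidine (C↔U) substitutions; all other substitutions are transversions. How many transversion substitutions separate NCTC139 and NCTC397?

Differing sites — 3:C/U (Ti); 7:G/A (Ti); 11:U/C (Ti); 14:G/U (Tv); 20:G/A (Ti).
Of the 5 differences, 4 transitions and 1 transversion, so the answer is 1.

1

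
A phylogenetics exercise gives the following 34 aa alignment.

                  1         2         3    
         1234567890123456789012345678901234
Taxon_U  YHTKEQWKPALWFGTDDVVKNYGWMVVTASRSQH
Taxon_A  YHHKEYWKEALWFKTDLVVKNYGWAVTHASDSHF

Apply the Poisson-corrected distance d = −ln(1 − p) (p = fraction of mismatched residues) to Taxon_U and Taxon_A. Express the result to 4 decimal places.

The sequences differ at positions 3 (T/H), 6 (Q/Y), 9 (P/E), 14 (G/K), 17 (D/L), 25 (M/A), 27 (V/T), 28 (T/H), 31 (R/D), 33 (Q/H), 34 (H/F).
p = 11/34 = 0.323529.
d = −ln(1 − 0.323529) = −ln(0.676471) = 0.3909.

0.3909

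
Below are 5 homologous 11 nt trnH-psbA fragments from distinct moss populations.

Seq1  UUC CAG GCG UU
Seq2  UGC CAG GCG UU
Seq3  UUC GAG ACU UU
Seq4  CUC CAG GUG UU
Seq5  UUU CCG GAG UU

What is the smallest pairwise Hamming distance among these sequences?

Pairwise Hamming distances:
  Seq1 vs Seq2: 1
  Seq1 vs Seq3: 3
  Seq1 vs Seq4: 2
  Seq1 vs Seq5: 3
  Seq2 vs Seq3: 4
  Seq2 vs Seq4: 3
  Seq2 vs Seq5: 4
  Seq3 vs Seq4: 5
  Seq3 vs Seq5: 6
  Seq4 vs Seq5: 4
The smallest is 1, between Seq1 and Seq2.

1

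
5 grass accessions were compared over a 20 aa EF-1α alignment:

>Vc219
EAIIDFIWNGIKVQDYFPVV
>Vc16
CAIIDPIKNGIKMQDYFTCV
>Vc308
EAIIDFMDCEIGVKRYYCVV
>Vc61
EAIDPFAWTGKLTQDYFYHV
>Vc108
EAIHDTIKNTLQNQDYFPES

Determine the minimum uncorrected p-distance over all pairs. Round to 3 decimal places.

0.300

Pairwise Hamming distances:
  Vc219 vs Vc16: 6
  Vc219 vs Vc308: 9
  Vc219 vs Vc61: 9
  Vc219 vs Vc108: 9
  Vc16 vs Vc308: 13
  Vc16 vs Vc61: 12
  Vc16 vs Vc108: 10
  Vc308 vs Vc61: 14
  Vc308 vs Vc108: 15
  Vc61 vs Vc108: 13
The smallest is 6 mismatches, between Vc219 and Vc16; p = 6/20 = 0.300.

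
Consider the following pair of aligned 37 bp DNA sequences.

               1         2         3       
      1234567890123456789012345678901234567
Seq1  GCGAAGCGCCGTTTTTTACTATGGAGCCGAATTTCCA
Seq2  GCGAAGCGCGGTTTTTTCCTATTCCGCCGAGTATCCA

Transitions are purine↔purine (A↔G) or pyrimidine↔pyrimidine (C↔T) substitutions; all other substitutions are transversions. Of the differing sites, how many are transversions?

The sequences differ at positions 10 (C/G, transversion), 18 (A/C, transversion), 23 (G/T, transversion), 24 (G/C, transversion), 25 (A/C, transversion), 31 (A/G, transition), 33 (T/A, transversion).
Of the 7 differences, 1 transition and 6 transversions, so the answer is 6.

6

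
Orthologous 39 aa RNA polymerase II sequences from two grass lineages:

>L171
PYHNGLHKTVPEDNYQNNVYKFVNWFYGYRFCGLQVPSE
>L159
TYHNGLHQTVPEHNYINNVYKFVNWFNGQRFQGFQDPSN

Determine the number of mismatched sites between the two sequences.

Mismatches occur at site 1 (P↔T), site 8 (K↔Q), site 13 (D↔H), site 16 (Q↔I), site 27 (Y↔N), site 29 (Y↔Q), site 32 (C↔Q), site 34 (L↔F), site 36 (V↔D), site 39 (E↔N).
That gives 10 mismatches out of 39 aligned sites, so the Hamming distance is 10.

10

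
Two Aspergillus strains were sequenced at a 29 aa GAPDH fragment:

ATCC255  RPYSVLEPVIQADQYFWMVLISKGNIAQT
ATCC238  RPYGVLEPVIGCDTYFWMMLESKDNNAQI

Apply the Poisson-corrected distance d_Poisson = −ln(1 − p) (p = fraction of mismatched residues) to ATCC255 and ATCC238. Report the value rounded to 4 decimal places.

Mismatches occur at site 4 (S→G), site 11 (Q→G), site 12 (A→C), site 14 (Q→T), site 19 (V→M), site 21 (I→E), site 24 (G→D), site 26 (I→N), site 29 (T→I).
p = 9/29 = 0.310345.
d = −ln(1 − 0.310345) = −ln(0.689655) = 0.3716.

0.3716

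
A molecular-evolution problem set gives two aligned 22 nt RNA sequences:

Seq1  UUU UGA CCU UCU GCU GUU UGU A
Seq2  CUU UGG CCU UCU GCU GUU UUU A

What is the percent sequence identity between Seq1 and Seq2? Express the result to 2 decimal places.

86.36%

Mismatches occur at site 1 (U↔C), site 6 (A↔G), site 20 (G↔U).
19 of the 22 sites match, so the percent identity is 19/22 × 100 = 86.36%.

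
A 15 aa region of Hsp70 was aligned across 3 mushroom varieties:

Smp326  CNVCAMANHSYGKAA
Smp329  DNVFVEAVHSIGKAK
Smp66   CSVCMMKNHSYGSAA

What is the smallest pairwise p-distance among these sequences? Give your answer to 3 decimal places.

0.267

Pairwise Hamming distances:
  Smp326 vs Smp329: 7
  Smp326 vs Smp66: 4
  Smp329 vs Smp66: 10
The smallest is 4 mismatches, between Smp326 and Smp66; p = 4/15 = 0.267.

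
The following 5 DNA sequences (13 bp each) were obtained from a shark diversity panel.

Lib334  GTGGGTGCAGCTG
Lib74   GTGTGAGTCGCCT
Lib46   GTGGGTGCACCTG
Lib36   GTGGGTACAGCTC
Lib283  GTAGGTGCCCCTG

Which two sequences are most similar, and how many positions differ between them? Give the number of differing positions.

Pairwise Hamming distances:
  Lib334 vs Lib74: 6
  Lib334 vs Lib46: 1
  Lib334 vs Lib36: 2
  Lib334 vs Lib283: 3
  Lib74 vs Lib46: 7
  Lib74 vs Lib36: 7
  Lib74 vs Lib283: 7
  Lib46 vs Lib36: 3
  Lib46 vs Lib283: 2
  Lib36 vs Lib283: 5
The smallest is 1, between Lib334 and Lib46.

1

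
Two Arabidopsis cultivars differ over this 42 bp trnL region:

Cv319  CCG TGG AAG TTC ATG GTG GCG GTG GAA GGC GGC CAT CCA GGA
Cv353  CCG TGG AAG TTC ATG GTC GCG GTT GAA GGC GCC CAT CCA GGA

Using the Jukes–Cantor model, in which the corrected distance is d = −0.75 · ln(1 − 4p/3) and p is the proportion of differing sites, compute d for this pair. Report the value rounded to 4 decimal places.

Differing sites — 18:G/C; 24:G/T; 32:G/C.
p = 3/42 = 0.071429.
d = −0.75 · ln(1 − (4/3)·0.071429) = −0.75 · ln(0.904761) = −0.75 · (-0.100084) = 0.0751.

0.0751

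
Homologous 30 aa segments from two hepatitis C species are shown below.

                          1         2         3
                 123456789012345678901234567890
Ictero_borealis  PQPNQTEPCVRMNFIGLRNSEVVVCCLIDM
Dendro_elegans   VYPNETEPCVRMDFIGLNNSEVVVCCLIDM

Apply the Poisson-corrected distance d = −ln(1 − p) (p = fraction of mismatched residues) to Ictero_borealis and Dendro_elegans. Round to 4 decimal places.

The sequences differ at positions 1 (P/V), 2 (Q/Y), 5 (Q/E), 13 (N/D), 18 (R/N).
p = 5/30 = 0.166667.
d = −ln(1 − 0.166667) = −ln(0.833333) = 0.1823.

0.1823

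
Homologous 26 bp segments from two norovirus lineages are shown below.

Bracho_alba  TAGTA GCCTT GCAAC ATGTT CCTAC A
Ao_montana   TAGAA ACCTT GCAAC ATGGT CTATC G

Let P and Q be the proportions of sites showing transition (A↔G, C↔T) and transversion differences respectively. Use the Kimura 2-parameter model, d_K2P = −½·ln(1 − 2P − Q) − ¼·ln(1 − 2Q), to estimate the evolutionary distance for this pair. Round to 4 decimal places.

Mismatches occur at site 4 (T↔A, transversion), site 6 (G↔A, transition), site 19 (T↔G, transversion), site 22 (C↔T, transition), site 23 (T↔A, transversion), site 24 (A↔T, transversion), site 26 (A↔G, transition).
Of the 7 differences, 3 transitions and 4 transversions over 26 sites: P = 3/26 = 0.115385, Q = 4/26 = 0.153846.
d = −0.5·ln(0.615384) − 0.25·ln(0.692308) = −0.5·(-0.485509) − 0.25·(-0.367724) = 0.3347.

0.3347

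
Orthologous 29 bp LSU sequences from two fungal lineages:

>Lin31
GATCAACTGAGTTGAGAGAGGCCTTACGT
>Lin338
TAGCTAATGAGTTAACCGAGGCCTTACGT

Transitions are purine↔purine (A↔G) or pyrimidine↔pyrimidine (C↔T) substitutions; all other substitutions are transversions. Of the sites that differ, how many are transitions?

Mismatches occur at site 1 (G/T, transversion), site 3 (T/G, transversion), site 5 (A/T, transversion), site 7 (C/A, transversion), site 14 (G/A, transition), site 16 (G/C, transversion), site 17 (A/C, transversion).
Of the 7 differences, 1 transition and 6 transversions, so the answer is 1.

1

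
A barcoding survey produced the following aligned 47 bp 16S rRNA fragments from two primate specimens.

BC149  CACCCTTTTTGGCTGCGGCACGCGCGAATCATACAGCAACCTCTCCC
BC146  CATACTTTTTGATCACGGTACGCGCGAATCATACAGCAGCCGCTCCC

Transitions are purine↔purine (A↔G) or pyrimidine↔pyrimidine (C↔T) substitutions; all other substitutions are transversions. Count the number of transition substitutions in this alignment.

7

The sequences differ at positions 3 (C/T, transition), 4 (C/A, transversion), 12 (G/A, transition), 13 (C/T, transition), 14 (T/C, transition), 15 (G/A, transition), 19 (C/T, transition), 39 (A/G, transition), 42 (T/G, transversion).
Of the 9 differences, 7 transitions and 2 transversions, so the answer is 7.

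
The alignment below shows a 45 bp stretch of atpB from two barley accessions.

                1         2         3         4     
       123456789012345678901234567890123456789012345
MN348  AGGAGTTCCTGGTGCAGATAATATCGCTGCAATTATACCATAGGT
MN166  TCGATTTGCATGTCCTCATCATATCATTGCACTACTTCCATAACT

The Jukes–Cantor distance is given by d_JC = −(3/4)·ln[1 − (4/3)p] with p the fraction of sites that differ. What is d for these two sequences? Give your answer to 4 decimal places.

0.5716

Mismatches occur at site 1 (A→T), site 2 (G→C), site 5 (G→T), site 8 (C→G), site 10 (T→A), site 11 (G→T), site 14 (G→C), site 16 (A→T), site 17 (G→C), site 20 (A→C), site 26 (G→A), site 27 (C→T), site 32 (A→C), site 34 (T→A), site 35 (A→C), site 37 (A→T), site 43 (G→A), site 44 (G→C).
p = 18/45 = 0.400000.
d = −0.75 · ln(1 − (4/3)·0.400000) = −0.75 · ln(0.466667) = −0.75 · (-0.762139) = 0.5716.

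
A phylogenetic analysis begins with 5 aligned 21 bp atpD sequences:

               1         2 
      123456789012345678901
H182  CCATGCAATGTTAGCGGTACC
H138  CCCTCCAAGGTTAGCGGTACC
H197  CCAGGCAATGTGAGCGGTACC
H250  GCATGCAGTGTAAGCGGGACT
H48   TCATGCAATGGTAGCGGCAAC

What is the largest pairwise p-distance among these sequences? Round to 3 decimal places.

Pairwise Hamming distances:
  H182 vs H138: 3
  H182 vs H197: 2
  H182 vs H250: 5
  H182 vs H48: 4
  H138 vs H197: 5
  H138 vs H250: 8
  H138 vs H48: 7
  H197 vs H250: 6
  H197 vs H48: 6
  H250 vs H48: 7
The largest is 8 mismatches, between H138 and H250; p = 8/21 = 0.381.

0.381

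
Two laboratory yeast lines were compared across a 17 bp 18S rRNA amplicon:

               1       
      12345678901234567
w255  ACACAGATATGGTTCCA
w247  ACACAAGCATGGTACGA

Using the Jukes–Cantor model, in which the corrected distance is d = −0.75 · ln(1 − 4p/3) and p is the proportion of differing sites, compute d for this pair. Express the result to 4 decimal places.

0.3734

The sequences differ at positions 6 (G/A), 7 (A/G), 8 (T/C), 14 (T/A), 16 (C/G).
p = 5/17 = 0.294118.
d = −0.75 · ln(1 − (4/3)·0.294118) = −0.75 · ln(0.607843) = −0.75 · (-0.497839) = 0.3734.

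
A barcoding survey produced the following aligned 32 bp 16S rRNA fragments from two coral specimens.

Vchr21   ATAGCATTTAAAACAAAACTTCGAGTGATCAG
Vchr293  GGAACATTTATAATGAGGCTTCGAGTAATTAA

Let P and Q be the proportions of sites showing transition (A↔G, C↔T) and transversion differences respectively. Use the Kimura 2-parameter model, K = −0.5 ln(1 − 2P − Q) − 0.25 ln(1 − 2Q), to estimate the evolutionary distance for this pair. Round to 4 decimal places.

0.5238

The sequences differ at positions 1 (A/G, transition), 2 (T/G, transversion), 4 (G/A, transition), 11 (A/T, transversion), 14 (C/T, transition), 15 (A/G, transition), 17 (A/G, transition), 18 (A/G, transition), 27 (G/A, transition), 30 (C/T, transition), 32 (G/A, transition).
Of the 11 differences, 9 transitions and 2 transversions over 32 sites: P = 9/32 = 0.281250, Q = 2/32 = 0.062500.
d = −0.5·ln(0.375000) − 0.25·ln(0.875000) = −0.5·(-0.980829) − 0.25·(-0.133531) = 0.5238.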